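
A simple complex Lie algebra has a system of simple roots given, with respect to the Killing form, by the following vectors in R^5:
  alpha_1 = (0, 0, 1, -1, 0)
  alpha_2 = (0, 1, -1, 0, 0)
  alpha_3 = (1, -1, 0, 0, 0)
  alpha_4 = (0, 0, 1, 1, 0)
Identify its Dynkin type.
Compute the Cartan integers a_ij = 2(alpha_i, alpha_j)/(alpha_j, alpha_j); the resulting 4x4 Cartan matrix is
[[2, -1, 0, 0], [-1, 2, -1, -1], [0, -1, 2, 0], [0, -1, 0, 2]].
All simple roots have the same length, so the diagram is simply laced. The associated Dynkin diagram is a chain of 2 nodes with a fork of two nodes at one end (D_4), so the type is D_4 (the algebra so(8)).

D_4 (so(8))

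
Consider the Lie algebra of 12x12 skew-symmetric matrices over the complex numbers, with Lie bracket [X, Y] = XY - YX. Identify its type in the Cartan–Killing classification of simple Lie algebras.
D_6

This is so(12) with 12 even, which has dimension 12(12-1)/2 = 66 and rank 12/2 = 6. In the classification of classical Lie algebras, the orthogonal algebra so(2n) in an even number of variables has type D_n; here n = 6, so the Dynkin diagram is a chain of 4 nodes with a fork of two nodes at one end (D_6). Hence the type is D_6.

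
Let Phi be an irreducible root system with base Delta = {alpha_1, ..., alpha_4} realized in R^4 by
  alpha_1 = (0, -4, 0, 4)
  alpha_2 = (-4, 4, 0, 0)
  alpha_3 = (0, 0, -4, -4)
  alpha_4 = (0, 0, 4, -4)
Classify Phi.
type D_4

Compute the Cartan integers a_ij = 2(alpha_i, alpha_j)/(alpha_j, alpha_j); the resulting 4x4 Cartan matrix is
[[2, -1, -1, -1], [-1, 2, 0, 0], [-1, 0, 2, 0], [-1, 0, 0, 2]].
All simple roots have the same length, so the diagram is simply laced. The associated Dynkin diagram is a chain of 2 nodes with a fork of two nodes at one end (D_4), so the type is D_4 (the algebra so(8)).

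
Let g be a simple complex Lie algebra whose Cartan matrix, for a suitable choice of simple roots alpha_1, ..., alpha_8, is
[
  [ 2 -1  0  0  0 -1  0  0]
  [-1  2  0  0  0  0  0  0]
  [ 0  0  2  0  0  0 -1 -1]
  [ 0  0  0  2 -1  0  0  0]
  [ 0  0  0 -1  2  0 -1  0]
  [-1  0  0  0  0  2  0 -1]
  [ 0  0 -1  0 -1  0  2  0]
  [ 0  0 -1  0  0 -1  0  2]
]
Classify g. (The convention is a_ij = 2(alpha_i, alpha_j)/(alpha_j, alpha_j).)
A_8

The matrix has rank 8 with 2's on the diagonal. Reading the off-diagonal entries as Dynkin edges (a single edge where a_ij = a_ji = -1; a double or triple edge where a_ij * a_ji = 2 or 3), the diagram is a chain of 8 nodes with single edges (A_8). One simple-root ordering that puts it in standard form is (alpha_4, alpha_5, alpha_7, alpha_3, alpha_8, alpha_6, alpha_1, alpha_2). So the algebra is type A_8, i.e. sl(9).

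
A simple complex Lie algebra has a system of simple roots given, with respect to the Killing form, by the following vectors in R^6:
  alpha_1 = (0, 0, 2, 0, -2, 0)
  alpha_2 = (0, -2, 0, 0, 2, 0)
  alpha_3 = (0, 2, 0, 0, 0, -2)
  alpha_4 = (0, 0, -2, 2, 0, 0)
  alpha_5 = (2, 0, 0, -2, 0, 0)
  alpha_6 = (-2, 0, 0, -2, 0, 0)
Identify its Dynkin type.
D6

Compute the Cartan integers a_ij = 2(alpha_i, alpha_j)/(alpha_j, alpha_j); the resulting 6x6 Cartan matrix is
[[2, -1, 0, -1, 0, 0], [-1, 2, -1, 0, 0, 0], [0, -1, 2, 0, 0, 0], [-1, 0, 0, 2, -1, -1], [0, 0, 0, -1, 2, 0], [0, 0, 0, -1, 0, 2]].
All simple roots have the same length, so the diagram is simply laced. The associated Dynkin diagram is a chain of 4 nodes with a fork of two nodes at one end (D_6), so the type is D_6 (the algebra so(12)).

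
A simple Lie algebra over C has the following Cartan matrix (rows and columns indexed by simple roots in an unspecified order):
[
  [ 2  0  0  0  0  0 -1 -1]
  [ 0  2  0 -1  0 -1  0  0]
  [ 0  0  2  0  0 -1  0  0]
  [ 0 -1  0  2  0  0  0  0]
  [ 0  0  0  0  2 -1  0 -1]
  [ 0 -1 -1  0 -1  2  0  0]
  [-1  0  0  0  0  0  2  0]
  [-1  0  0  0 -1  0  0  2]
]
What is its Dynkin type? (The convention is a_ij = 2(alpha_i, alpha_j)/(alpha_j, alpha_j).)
E_8

The matrix has rank 8 with 2's on the diagonal. Reading the off-diagonal entries as Dynkin edges (a single edge where a_ij = a_ji = -1; a double or triple edge where a_ij * a_ji = 2 or 3), the diagram is a chain of 7 nodes with one extra node attached to the third node from one end (E_8). One simple-root ordering that puts it in standard form is (alpha_4, alpha_3, alpha_2, alpha_6, alpha_5, alpha_8, alpha_1, alpha_7). So the algebra is type E_8.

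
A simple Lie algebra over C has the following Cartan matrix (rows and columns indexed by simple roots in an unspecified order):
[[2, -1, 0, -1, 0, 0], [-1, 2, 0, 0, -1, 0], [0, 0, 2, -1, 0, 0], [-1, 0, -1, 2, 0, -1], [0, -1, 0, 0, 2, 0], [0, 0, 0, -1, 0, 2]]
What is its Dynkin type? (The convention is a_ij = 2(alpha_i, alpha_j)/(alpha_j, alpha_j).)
The matrix has rank 6 with 2's on the diagonal. Reading the off-diagonal entries as Dynkin edges (a single edge where a_ij = a_ji = -1; a double or triple edge where a_ij * a_ji = 2 or 3), the diagram is a chain of 4 nodes with a fork of two nodes at one end (D_6). One simple-root ordering that puts it in standard form is (alpha_5, alpha_2, alpha_1, alpha_4, alpha_3, alpha_6). So the algebra is type D_6, i.e. so(12).

D6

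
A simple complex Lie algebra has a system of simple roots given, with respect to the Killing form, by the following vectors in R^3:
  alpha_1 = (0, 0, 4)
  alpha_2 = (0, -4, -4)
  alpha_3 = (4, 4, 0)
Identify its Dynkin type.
Compute the Cartan integers a_ij = 2(alpha_i, alpha_j)/(alpha_j, alpha_j); the resulting 3x3 Cartan matrix is
[[2, -1, 0], [-2, 2, -1], [0, -1, 2]].
The roots have two lengths (squared-length ratio 2:1); the short ones are alpha_{1}. The associated Dynkin diagram is a chain of 3 nodes with a double edge at one end; the terminal node there is the unique short simple root (B_3), so the type is B_3 (the algebra so(7)).

B_3 (so(7))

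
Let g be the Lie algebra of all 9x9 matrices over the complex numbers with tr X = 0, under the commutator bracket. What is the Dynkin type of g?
This is sl(9), which has dimension 9^2 - 1 = 80 and rank 9 - 1 = 8 (a Cartan subalgebra is the diagonal traceless matrices). In the classification of classical Lie algebras, the special linear algebra sl(n+1) has type A_n; here n = 8, so the Dynkin diagram is a chain of 8 nodes with single edges (A_8). Hence the type is A_8.

A8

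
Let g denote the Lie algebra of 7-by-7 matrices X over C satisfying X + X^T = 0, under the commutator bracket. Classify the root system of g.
B_3 (so(7))

This is so(7) with 7 odd, which has dimension 7(7-1)/2 = 21 and rank (7-1)/2 = 3. In the classification of classical Lie algebras, the orthogonal algebra so(2n+1) in an odd number of variables has type B_n; here n = 3, so the Dynkin diagram is a chain of 3 nodes with a double edge at one end; the terminal node there is the unique short simple root (B_3). Hence the type is B_3.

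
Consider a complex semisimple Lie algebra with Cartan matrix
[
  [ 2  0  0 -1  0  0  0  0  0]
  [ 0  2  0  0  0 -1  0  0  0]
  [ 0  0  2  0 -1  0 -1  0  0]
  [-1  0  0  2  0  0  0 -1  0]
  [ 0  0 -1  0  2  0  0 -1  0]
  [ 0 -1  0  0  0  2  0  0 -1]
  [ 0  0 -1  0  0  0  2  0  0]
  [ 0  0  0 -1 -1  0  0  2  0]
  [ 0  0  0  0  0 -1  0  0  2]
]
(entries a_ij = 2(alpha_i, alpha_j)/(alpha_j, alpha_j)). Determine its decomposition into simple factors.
A_3 + A_6

The diagram associated to this matrix has two connected components: the simple roots {alpha_2, alpha_6, alpha_9} form a chain of 3 nodes with single edges (A_3), and {alpha_1, alpha_3, alpha_4, alpha_5, alpha_7, alpha_8} form a chain of 6 nodes with single edges (A_6). A semisimple Lie algebra decomposes uniquely as the direct sum of simple ideals, one per connected component of its Dynkin diagram, so g ≅ A_3 ⊕ A_6 (dimension 15 + 48 = 63).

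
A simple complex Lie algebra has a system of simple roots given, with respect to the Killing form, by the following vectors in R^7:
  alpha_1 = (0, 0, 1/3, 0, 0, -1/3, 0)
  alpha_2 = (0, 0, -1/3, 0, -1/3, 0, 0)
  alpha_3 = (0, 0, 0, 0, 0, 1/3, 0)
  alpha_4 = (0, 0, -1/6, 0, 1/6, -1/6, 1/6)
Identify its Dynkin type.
Compute the Cartan integers a_ij = 2(alpha_i, alpha_j)/(alpha_j, alpha_j); the resulting 4x4 Cartan matrix is
[[2, -1, -2, 0], [-1, 2, 0, 0], [-1, 0, 2, -1], [0, 0, -1, 2]].
The roots have two lengths (squared-length ratio 2:1); the short ones are alpha_{3,4}. The associated Dynkin diagram is a chain of 4 nodes with a double edge between the middle two (F_4), so the type is F_4.

F_4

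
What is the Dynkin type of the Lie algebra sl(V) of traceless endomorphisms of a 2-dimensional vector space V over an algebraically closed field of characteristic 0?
A_1

This is sl(2), which has dimension 2^2 - 1 = 3 and rank 2 - 1 = 1 (a Cartan subalgebra is the diagonal traceless matrices). In the classification of classical Lie algebras, the special linear algebra sl(n+1) has type A_n; here n = 1, so the Dynkin diagram is a chain of 1 nodes with single edges (A_1). Hence the type is A_1.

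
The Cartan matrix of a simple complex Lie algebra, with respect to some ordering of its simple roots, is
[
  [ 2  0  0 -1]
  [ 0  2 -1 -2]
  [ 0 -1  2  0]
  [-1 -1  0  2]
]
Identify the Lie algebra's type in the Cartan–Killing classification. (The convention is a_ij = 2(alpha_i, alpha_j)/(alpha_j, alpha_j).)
The matrix has rank 4 with 2's on the diagonal. Reading the off-diagonal entries as Dynkin edges (a single edge where a_ij = a_ji = -1; a double or triple edge where a_ij * a_ji = 2 or 3), the diagram is a chain of 4 nodes with a double edge between the middle two (F_4). One simple-root ordering that puts it in standard form is (alpha_3, alpha_2, alpha_4, alpha_1). So the algebra is type F_4.

F_4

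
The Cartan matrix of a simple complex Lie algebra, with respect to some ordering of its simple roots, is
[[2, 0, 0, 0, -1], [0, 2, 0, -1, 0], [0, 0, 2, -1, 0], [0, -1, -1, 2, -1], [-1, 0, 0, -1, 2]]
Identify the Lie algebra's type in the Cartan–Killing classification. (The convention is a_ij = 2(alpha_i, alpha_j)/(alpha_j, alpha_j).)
The matrix has rank 5 with 2's on the diagonal. Reading the off-diagonal entries as Dynkin edges (a single edge where a_ij = a_ji = -1; a double or triple edge where a_ij * a_ji = 2 or 3), the diagram is a chain of 3 nodes with a fork of two nodes at one end (D_5). One simple-root ordering that puts it in standard form is (alpha_1, alpha_5, alpha_4, alpha_3, alpha_2). So the algebra is type D_5, i.e. so(10).

type D_5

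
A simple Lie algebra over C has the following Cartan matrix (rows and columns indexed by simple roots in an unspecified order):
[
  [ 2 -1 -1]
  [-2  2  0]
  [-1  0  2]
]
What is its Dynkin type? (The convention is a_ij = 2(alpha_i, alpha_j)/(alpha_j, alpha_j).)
The matrix has rank 3 with 2's on the diagonal. Reading the off-diagonal entries as Dynkin edges (a single edge where a_ij = a_ji = -1; a double or triple edge where a_ij * a_ji = 2 or 3), the diagram is a chain of 3 nodes with a double edge at one end; the terminal node there is the unique long simple root (C_3). One simple-root ordering that puts it in standard form is (alpha_3, alpha_1, alpha_2). So the algebra is type C_3, i.e. sp(6).

type C_3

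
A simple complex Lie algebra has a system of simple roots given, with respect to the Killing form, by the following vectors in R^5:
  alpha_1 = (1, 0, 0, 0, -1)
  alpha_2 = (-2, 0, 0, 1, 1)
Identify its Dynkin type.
Compute the Cartan integers a_ij = 2(alpha_i, alpha_j)/(alpha_j, alpha_j); the resulting 2x2 Cartan matrix is
[[2, -1], [-3, 2]].
The roots have two lengths (squared-length ratio 3:1); the short ones are alpha_{1}. The associated Dynkin diagram is two nodes joined by a triple edge (G_2), so the type is G_2.

type G_2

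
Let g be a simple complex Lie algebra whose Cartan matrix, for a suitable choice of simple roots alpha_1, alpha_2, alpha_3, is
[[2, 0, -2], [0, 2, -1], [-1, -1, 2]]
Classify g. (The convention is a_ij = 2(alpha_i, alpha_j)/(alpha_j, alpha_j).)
C3

The matrix has rank 3 with 2's on the diagonal. Reading the off-diagonal entries as Dynkin edges (a single edge where a_ij = a_ji = -1; a double or triple edge where a_ij * a_ji = 2 or 3), the diagram is a chain of 3 nodes with a double edge at one end; the terminal node there is the unique long simple root (C_3). One simple-root ordering that puts it in standard form is (alpha_2, alpha_3, alpha_1). So the algebra is type C_3, i.e. sp(6).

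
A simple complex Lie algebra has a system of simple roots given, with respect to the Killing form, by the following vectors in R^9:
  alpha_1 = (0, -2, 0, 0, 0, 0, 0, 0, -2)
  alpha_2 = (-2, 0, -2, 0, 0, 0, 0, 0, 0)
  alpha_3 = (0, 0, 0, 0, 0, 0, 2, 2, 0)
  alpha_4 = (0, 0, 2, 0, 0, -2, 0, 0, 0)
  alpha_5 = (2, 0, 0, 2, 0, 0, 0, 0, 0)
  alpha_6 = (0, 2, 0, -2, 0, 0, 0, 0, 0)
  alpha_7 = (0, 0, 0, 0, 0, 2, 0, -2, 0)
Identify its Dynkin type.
Compute the Cartan integers a_ij = 2(alpha_i, alpha_j)/(alpha_j, alpha_j); the resulting 7x7 Cartan matrix is
[[2, 0, 0, 0, 0, -1, 0], [0, 2, 0, -1, -1, 0, 0], [0, 0, 2, 0, 0, 0, -1], [0, -1, 0, 2, 0, 0, -1], [0, -1, 0, 0, 2, -1, 0], [-1, 0, 0, 0, -1, 2, 0], [0, 0, -1, -1, 0, 0, 2]].
All simple roots have the same length, so the diagram is simply laced. The associated Dynkin diagram is a chain of 7 nodes with single edges (A_7), so the type is A_7 (the algebra sl(8)).

A_7 (sl(8))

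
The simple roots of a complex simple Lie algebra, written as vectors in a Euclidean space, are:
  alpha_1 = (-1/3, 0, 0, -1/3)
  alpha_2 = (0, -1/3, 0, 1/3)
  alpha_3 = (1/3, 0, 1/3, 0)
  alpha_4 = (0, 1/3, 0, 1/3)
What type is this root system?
Compute the Cartan integers a_ij = 2(alpha_i, alpha_j)/(alpha_j, alpha_j); the resulting 4x4 Cartan matrix is
[[2, -1, -1, -1], [-1, 2, 0, 0], [-1, 0, 2, 0], [-1, 0, 0, 2]].
All simple roots have the same length, so the diagram is simply laced. The associated Dynkin diagram is a chain of 2 nodes with a fork of two nodes at one end (D_4), so the type is D_4 (the algebra so(8)).

D_4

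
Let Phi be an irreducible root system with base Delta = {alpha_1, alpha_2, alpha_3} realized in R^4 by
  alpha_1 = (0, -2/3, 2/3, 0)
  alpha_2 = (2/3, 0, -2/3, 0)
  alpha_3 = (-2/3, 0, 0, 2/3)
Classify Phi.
Compute the Cartan integers a_ij = 2(alpha_i, alpha_j)/(alpha_j, alpha_j); the resulting 3x3 Cartan matrix is
[[2, -1, 0], [-1, 2, -1], [0, -1, 2]].
All simple roots have the same length, so the diagram is simply laced. The associated Dynkin diagram is a chain of 3 nodes with single edges (A_3), so the type is A_3 (the algebra sl(4)).

A_3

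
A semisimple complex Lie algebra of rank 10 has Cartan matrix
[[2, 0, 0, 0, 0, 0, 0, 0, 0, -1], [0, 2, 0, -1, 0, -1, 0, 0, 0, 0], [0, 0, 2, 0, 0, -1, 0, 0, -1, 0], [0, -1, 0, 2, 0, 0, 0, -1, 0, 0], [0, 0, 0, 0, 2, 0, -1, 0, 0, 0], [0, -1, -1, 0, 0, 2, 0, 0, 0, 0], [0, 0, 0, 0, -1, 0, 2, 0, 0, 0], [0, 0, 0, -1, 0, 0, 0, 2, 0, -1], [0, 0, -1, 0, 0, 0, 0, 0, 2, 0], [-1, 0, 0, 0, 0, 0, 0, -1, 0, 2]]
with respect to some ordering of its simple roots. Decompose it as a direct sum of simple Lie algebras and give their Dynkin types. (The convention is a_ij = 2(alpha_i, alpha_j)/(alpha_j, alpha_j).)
The diagram associated to this matrix has two connected components: the simple roots {alpha_5, alpha_7} form a chain of 2 nodes with single edges (A_2), and {alpha_1, alpha_2, alpha_3, alpha_4, alpha_6, alpha_8, alpha_9, alpha_10} form a chain of 8 nodes with single edges (A_8). A semisimple Lie algebra decomposes uniquely as the direct sum of simple ideals, one per connected component of its Dynkin diagram, so g ≅ A_2 ⊕ A_8 (dimension 8 + 80 = 88).

A_2 ⊕ A_8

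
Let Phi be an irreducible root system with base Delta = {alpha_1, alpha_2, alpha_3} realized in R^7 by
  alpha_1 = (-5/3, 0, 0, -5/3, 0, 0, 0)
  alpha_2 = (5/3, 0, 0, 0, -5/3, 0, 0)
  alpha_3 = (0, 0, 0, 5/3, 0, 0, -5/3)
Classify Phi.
Compute the Cartan integers a_ij = 2(alpha_i, alpha_j)/(alpha_j, alpha_j); the resulting 3x3 Cartan matrix is
[[2, -1, -1], [-1, 2, 0], [-1, 0, 2]].
All simple roots have the same length, so the diagram is simply laced. The associated Dynkin diagram is a chain of 3 nodes with single edges (A_3), so the type is A_3 (the algebra sl(4)).

type A_3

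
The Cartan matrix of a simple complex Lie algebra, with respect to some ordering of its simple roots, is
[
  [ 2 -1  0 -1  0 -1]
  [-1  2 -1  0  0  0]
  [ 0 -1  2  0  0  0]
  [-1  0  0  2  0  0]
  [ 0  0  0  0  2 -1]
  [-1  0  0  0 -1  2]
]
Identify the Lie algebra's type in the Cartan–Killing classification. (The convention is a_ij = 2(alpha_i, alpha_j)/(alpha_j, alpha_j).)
type E_6

The matrix has rank 6 with 2's on the diagonal. Reading the off-diagonal entries as Dynkin edges (a single edge where a_ij = a_ji = -1; a double or triple edge where a_ij * a_ji = 2 or 3), the diagram is a chain of 5 nodes with one extra node attached to the third node from one end (E_6). One simple-root ordering that puts it in standard form is (alpha_3, alpha_4, alpha_2, alpha_1, alpha_6, alpha_5). So the algebra is type E_6.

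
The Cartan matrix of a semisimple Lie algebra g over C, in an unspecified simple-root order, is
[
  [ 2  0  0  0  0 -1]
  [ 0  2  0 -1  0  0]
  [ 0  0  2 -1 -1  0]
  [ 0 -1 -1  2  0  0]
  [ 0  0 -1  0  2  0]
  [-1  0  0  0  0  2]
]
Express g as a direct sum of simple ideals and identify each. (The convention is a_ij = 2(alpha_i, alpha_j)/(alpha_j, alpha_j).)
A_2 (sl(3)) ⊕ A_4 (sl(5))

The diagram associated to this matrix has two connected components: the simple roots {alpha_1, alpha_6} form a chain of 2 nodes with single edges (A_2), and {alpha_2, alpha_3, alpha_4, alpha_5} form a chain of 4 nodes with single edges (A_4). A semisimple Lie algebra decomposes uniquely as the direct sum of simple ideals, one per connected component of its Dynkin diagram, so g ≅ A_2 ⊕ A_4 (dimension 8 + 24 = 32).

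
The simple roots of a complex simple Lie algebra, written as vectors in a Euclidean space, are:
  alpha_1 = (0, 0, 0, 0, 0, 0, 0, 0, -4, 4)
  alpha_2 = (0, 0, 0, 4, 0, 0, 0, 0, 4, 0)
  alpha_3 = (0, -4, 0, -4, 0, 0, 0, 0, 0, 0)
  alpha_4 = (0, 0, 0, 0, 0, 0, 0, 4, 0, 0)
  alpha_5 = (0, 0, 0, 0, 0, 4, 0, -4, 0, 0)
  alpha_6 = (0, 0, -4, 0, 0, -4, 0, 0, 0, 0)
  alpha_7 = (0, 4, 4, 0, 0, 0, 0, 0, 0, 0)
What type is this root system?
Compute the Cartan integers a_ij = 2(alpha_i, alpha_j)/(alpha_j, alpha_j); the resulting 7x7 Cartan matrix is
[[2, -1, 0, 0, 0, 0, 0], [-1, 2, -1, 0, 0, 0, 0], [0, -1, 2, 0, 0, 0, -1], [0, 0, 0, 2, -1, 0, 0], [0, 0, 0, -2, 2, -1, 0], [0, 0, 0, 0, -1, 2, -1], [0, 0, -1, 0, 0, -1, 2]].
The roots have two lengths (squared-length ratio 2:1); the short ones are alpha_{4}. The associated Dynkin diagram is a chain of 7 nodes with a double edge at one end; the terminal node there is the unique short simple root (B_7), so the type is B_7 (the algebra so(15)).

type B_7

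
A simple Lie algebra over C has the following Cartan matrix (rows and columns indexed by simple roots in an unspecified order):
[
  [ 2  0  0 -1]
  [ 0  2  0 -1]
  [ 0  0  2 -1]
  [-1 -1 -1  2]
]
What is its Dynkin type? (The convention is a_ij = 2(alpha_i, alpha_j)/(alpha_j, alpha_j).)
D_4

The matrix has rank 4 with 2's on the diagonal. Reading the off-diagonal entries as Dynkin edges (a single edge where a_ij = a_ji = -1; a double or triple edge where a_ij * a_ji = 2 or 3), the diagram is a chain of 2 nodes with a fork of two nodes at one end (D_4). One simple-root ordering that puts it in standard form is (alpha_3, alpha_4, alpha_1, alpha_2). So the algebra is type D_4, i.e. so(8).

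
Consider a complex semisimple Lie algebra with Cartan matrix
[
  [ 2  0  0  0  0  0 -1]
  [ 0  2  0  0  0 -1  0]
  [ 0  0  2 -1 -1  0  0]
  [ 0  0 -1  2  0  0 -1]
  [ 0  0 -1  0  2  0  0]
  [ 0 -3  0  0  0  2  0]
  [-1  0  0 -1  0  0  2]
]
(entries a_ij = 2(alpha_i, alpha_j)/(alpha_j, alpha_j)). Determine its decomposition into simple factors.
A_5 ⊕ G_2

The diagram associated to this matrix has two connected components: the simple roots {alpha_1, alpha_3, alpha_4, alpha_5, alpha_7} form a chain of 5 nodes with single edges (A_5), and {alpha_2, alpha_6} form two nodes joined by a triple edge (G_2). A semisimple Lie algebra decomposes uniquely as the direct sum of simple ideals, one per connected component of its Dynkin diagram, so g ≅ A_5 ⊕ G_2 (dimension 35 + 14 = 49).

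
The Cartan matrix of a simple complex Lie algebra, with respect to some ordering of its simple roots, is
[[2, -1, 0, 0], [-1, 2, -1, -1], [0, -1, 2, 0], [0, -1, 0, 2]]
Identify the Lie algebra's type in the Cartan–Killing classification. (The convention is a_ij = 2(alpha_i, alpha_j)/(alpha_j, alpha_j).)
The matrix has rank 4 with 2's on the diagonal. Reading the off-diagonal entries as Dynkin edges (a single edge where a_ij = a_ji = -1; a double or triple edge where a_ij * a_ji = 2 or 3), the diagram is a chain of 2 nodes with a fork of two nodes at one end (D_4). One simple-root ordering that puts it in standard form is (alpha_1, alpha_2, alpha_4, alpha_3). So the algebra is type D_4, i.e. so(8).

D_4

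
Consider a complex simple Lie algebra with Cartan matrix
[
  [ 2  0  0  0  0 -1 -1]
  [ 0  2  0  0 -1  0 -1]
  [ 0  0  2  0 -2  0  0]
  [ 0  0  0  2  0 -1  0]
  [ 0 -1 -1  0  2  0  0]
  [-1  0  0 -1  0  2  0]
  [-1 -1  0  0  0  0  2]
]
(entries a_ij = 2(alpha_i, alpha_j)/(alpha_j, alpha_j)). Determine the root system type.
The matrix has rank 7 with 2's on the diagonal. Reading the off-diagonal entries as Dynkin edges (a single edge where a_ij = a_ji = -1; a double or triple edge where a_ij * a_ji = 2 or 3), the diagram is a chain of 7 nodes with a double edge at one end; the terminal node there is the unique long simple root (C_7). One simple-root ordering that puts it in standard form is (alpha_4, alpha_6, alpha_1, alpha_7, alpha_2, alpha_5, alpha_3). So the algebra is type C_7, i.e. sp(14).

type C_7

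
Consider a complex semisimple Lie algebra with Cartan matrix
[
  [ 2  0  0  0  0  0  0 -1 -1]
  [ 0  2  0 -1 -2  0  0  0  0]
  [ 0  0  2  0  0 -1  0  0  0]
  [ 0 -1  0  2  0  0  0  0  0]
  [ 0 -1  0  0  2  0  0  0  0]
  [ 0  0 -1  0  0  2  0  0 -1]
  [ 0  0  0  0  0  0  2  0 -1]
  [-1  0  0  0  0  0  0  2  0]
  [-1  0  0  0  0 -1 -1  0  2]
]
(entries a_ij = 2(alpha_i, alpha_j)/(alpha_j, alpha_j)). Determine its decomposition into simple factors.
The diagram associated to this matrix has two connected components: the simple roots {alpha_2, alpha_4, alpha_5} form a chain of 3 nodes with a double edge at one end; the terminal node there is the unique short simple root (B_3), and {alpha_1, alpha_3, alpha_6, alpha_7, alpha_8, alpha_9} form a chain of 5 nodes with one extra node attached to the third node from one end (E_6). A semisimple Lie algebra decomposes uniquely as the direct sum of simple ideals, one per connected component of its Dynkin diagram, so g ≅ B_3 ⊕ E_6 (dimension 21 + 78 = 99).

B_3 ⊕ E_6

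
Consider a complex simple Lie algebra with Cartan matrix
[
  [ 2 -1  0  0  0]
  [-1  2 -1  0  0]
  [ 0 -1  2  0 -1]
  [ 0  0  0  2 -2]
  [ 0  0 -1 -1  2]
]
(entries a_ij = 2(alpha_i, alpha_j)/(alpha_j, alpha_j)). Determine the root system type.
The matrix has rank 5 with 2's on the diagonal. Reading the off-diagonal entries as Dynkin edges (a single edge where a_ij = a_ji = -1; a double or triple edge where a_ij * a_ji = 2 or 3), the diagram is a chain of 5 nodes with a double edge at one end; the terminal node there is the unique long simple root (C_5). One simple-root ordering that puts it in standard form is (alpha_1, alpha_2, alpha_3, alpha_5, alpha_4). So the algebra is type C_5, i.e. sp(10).

C_5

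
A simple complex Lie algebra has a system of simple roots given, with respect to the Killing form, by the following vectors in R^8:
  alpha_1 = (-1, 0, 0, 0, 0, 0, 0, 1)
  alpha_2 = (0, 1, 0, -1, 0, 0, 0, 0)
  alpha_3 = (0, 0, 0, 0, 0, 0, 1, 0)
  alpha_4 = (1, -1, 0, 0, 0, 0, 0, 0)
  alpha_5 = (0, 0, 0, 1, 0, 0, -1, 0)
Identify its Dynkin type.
Compute the Cartan integers a_ij = 2(alpha_i, alpha_j)/(alpha_j, alpha_j); the resulting 5x5 Cartan matrix is
[[2, 0, 0, -1, 0], [0, 2, 0, -1, -1], [0, 0, 2, 0, -1], [-1, -1, 0, 2, 0], [0, -1, -2, 0, 2]].
The roots have two lengths (squared-length ratio 2:1); the short ones are alpha_{3}. The associated Dynkin diagram is a chain of 5 nodes with a double edge at one end; the terminal node there is the unique short simple root (B_5), so the type is B_5 (the algebra so(11)).

B_5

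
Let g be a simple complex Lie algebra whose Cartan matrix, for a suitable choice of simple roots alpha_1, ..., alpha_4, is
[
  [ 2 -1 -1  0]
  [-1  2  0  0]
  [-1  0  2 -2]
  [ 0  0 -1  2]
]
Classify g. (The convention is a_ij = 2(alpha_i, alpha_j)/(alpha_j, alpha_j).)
The matrix has rank 4 with 2's on the diagonal. Reading the off-diagonal entries as Dynkin edges (a single edge where a_ij = a_ji = -1; a double or triple edge where a_ij * a_ji = 2 or 3), the diagram is a chain of 4 nodes with a double edge at one end; the terminal node there is the unique short simple root (B_4). One simple-root ordering that puts it in standard form is (alpha_2, alpha_1, alpha_3, alpha_4). So the algebra is type B_4, i.e. so(9).

B_4 (so(9))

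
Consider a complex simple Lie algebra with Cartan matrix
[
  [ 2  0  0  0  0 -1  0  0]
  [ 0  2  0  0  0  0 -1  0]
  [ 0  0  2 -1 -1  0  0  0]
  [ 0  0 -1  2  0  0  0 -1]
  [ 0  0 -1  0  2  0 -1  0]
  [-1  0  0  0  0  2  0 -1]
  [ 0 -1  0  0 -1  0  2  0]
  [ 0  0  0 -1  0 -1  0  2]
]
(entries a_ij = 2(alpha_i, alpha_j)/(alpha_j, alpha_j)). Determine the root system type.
The matrix has rank 8 with 2's on the diagonal. Reading the off-diagonal entries as Dynkin edges (a single edge where a_ij = a_ji = -1; a double or triple edge where a_ij * a_ji = 2 or 3), the diagram is a chain of 8 nodes with single edges (A_8). One simple-root ordering that puts it in standard form is (alpha_1, alpha_6, alpha_8, alpha_4, alpha_3, alpha_5, alpha_7, alpha_2). So the algebra is type A_8, i.e. sl(9).

A_8 (sl(9))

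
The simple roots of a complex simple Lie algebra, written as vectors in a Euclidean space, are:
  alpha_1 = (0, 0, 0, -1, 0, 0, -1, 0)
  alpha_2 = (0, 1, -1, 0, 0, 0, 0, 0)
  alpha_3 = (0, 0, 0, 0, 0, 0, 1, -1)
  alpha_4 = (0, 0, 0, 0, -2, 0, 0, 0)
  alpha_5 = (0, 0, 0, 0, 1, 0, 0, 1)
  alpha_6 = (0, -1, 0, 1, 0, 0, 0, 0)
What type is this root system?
C_6 (sp(12))

Compute the Cartan integers a_ij = 2(alpha_i, alpha_j)/(alpha_j, alpha_j); the resulting 6x6 Cartan matrix is
[[2, 0, -1, 0, 0, -1], [0, 2, 0, 0, 0, -1], [-1, 0, 2, 0, -1, 0], [0, 0, 0, 2, -2, 0], [0, 0, -1, -1, 2, 0], [-1, -1, 0, 0, 0, 2]].
The roots have two lengths (squared-length ratio 2:1); the short ones are alpha_{1,2,3,5,6}. The associated Dynkin diagram is a chain of 6 nodes with a double edge at one end; the terminal node there is the unique long simple root (C_6), so the type is C_6 (the algebra sp(12)).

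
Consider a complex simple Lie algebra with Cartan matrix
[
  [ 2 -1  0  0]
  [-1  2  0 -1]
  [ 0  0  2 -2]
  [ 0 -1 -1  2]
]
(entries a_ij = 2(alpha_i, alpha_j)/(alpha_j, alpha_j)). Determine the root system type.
C_4

The matrix has rank 4 with 2's on the diagonal. Reading the off-diagonal entries as Dynkin edges (a single edge where a_ij = a_ji = -1; a double or triple edge where a_ij * a_ji = 2 or 3), the diagram is a chain of 4 nodes with a double edge at one end; the terminal node there is the unique long simple root (C_4). One simple-root ordering that puts it in standard form is (alpha_1, alpha_2, alpha_4, alpha_3). So the algebra is type C_4, i.e. sp(8).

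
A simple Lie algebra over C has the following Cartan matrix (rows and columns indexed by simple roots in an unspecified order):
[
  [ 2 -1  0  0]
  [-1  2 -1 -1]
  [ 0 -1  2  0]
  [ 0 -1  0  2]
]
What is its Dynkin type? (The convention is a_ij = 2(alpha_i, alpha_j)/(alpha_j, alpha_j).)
D4

The matrix has rank 4 with 2's on the diagonal. Reading the off-diagonal entries as Dynkin edges (a single edge where a_ij = a_ji = -1; a double or triple edge where a_ij * a_ji = 2 or 3), the diagram is a chain of 2 nodes with a fork of two nodes at one end (D_4). One simple-root ordering that puts it in standard form is (alpha_3, alpha_2, alpha_1, alpha_4). So the algebra is type D_4, i.e. so(8).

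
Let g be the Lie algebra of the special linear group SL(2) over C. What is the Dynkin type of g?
A_1 (sl(2))

This is sl(2), which has dimension 2^2 - 1 = 3 and rank 2 - 1 = 1 (a Cartan subalgebra is the diagonal traceless matrices). In the classification of classical Lie algebras, the special linear algebra sl(n+1) has type A_n; here n = 1, so the Dynkin diagram is a chain of 1 nodes with single edges (A_1). Hence the type is A_1.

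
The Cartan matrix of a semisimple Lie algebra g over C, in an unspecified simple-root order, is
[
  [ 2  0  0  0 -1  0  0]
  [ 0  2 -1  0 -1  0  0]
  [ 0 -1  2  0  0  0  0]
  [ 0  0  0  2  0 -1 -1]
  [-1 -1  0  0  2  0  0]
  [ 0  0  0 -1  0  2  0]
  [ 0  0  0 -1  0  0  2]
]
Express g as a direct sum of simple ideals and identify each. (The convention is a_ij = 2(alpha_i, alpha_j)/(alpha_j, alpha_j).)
The diagram associated to this matrix has two connected components: the simple roots {alpha_4, alpha_6, alpha_7} form a chain of 3 nodes with single edges (A_3), and {alpha_1, alpha_2, alpha_3, alpha_5} form a chain of 4 nodes with single edges (A_4). A semisimple Lie algebra decomposes uniquely as the direct sum of simple ideals, one per connected component of its Dynkin diagram, so g ≅ A_3 ⊕ A_4 (dimension 15 + 24 = 39).

type A_3 ⊕ type A_4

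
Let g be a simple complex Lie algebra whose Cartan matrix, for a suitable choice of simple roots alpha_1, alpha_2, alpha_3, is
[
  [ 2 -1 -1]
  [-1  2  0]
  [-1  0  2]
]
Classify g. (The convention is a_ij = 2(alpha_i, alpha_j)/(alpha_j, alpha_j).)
The matrix has rank 3 with 2's on the diagonal. Reading the off-diagonal entries as Dynkin edges (a single edge where a_ij = a_ji = -1; a double or triple edge where a_ij * a_ji = 2 or 3), the diagram is a chain of 3 nodes with single edges (A_3). One simple-root ordering that puts it in standard form is (alpha_3, alpha_1, alpha_2). So the algebra is type A_3, i.e. sl(4).

A_3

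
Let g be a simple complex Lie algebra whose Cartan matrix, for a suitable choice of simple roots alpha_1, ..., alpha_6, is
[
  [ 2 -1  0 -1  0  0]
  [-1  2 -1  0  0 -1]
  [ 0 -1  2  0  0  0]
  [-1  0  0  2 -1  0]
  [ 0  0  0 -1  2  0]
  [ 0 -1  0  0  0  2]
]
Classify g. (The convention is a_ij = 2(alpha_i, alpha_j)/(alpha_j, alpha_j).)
D_6 (so(12))

The matrix has rank 6 with 2's on the diagonal. Reading the off-diagonal entries as Dynkin edges (a single edge where a_ij = a_ji = -1; a double or triple edge where a_ij * a_ji = 2 or 3), the diagram is a chain of 4 nodes with a fork of two nodes at one end (D_6). One simple-root ordering that puts it in standard form is (alpha_5, alpha_4, alpha_1, alpha_2, alpha_6, alpha_3). So the algebra is type D_6, i.e. so(12).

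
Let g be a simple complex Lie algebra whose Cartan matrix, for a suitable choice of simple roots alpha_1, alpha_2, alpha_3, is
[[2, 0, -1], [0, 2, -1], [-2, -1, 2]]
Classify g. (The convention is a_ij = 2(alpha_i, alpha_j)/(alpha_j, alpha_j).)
B3

The matrix has rank 3 with 2's on the diagonal. Reading the off-diagonal entries as Dynkin edges (a single edge where a_ij = a_ji = -1; a double or triple edge where a_ij * a_ji = 2 or 3), the diagram is a chain of 3 nodes with a double edge at one end; the terminal node there is the unique short simple root (B_3). One simple-root ordering that puts it in standard form is (alpha_2, alpha_3, alpha_1). So the algebra is type B_3, i.e. so(7).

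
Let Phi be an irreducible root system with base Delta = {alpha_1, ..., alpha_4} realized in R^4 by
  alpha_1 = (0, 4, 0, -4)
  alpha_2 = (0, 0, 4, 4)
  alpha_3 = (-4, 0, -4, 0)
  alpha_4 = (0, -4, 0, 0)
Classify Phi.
Compute the Cartan integers a_ij = 2(alpha_i, alpha_j)/(alpha_j, alpha_j); the resulting 4x4 Cartan matrix is
[[2, -1, 0, -2], [-1, 2, -1, 0], [0, -1, 2, 0], [-1, 0, 0, 2]].
The roots have two lengths (squared-length ratio 2:1); the short ones are alpha_{4}. The associated Dynkin diagram is a chain of 4 nodes with a double edge at one end; the terminal node there is the unique short simple root (B_4), so the type is B_4 (the algebra so(9)).

B_4 (so(9))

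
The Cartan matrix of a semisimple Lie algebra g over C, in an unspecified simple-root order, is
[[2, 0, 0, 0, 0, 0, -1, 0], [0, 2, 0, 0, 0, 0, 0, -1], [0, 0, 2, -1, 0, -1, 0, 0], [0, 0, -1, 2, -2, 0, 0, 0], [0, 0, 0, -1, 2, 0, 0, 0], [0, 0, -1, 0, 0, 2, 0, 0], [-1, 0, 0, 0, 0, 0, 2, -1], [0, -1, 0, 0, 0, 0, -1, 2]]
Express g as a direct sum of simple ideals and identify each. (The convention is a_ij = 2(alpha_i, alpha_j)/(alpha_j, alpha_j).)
type A_4 ⊕ type B_4

The diagram associated to this matrix has two connected components: the simple roots {alpha_1, alpha_2, alpha_7, alpha_8} form a chain of 4 nodes with single edges (A_4), and {alpha_3, alpha_4, alpha_5, alpha_6} form a chain of 4 nodes with a double edge at one end; the terminal node there is the unique short simple root (B_4). A semisimple Lie algebra decomposes uniquely as the direct sum of simple ideals, one per connected component of its Dynkin diagram, so g ≅ A_4 ⊕ B_4 (dimension 24 + 36 = 60).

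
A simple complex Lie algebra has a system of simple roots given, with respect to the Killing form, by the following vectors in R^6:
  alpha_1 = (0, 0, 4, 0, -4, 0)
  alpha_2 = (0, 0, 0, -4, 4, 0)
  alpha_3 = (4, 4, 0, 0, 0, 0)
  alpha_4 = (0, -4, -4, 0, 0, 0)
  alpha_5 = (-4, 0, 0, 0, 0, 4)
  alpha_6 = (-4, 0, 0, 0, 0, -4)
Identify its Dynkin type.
Compute the Cartan integers a_ij = 2(alpha_i, alpha_j)/(alpha_j, alpha_j); the resulting 6x6 Cartan matrix is
[[2, -1, 0, -1, 0, 0], [-1, 2, 0, 0, 0, 0], [0, 0, 2, -1, -1, -1], [-1, 0, -1, 2, 0, 0], [0, 0, -1, 0, 2, 0], [0, 0, -1, 0, 0, 2]].
All simple roots have the same length, so the diagram is simply laced. The associated Dynkin diagram is a chain of 4 nodes with a fork of two nodes at one end (D_6), so the type is D_6 (the algebra so(12)).

D_6 (so(12))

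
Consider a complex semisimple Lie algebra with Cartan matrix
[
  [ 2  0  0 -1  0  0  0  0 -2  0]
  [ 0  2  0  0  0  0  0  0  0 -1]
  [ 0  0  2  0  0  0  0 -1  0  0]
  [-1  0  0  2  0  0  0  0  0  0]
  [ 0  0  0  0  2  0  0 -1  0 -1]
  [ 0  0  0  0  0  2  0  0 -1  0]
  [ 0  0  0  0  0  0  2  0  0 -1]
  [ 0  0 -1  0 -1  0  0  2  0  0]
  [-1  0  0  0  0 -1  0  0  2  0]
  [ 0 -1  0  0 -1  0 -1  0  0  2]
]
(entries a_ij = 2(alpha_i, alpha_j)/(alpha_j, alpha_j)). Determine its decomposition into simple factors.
type D_6 + type F_4

The diagram associated to this matrix has two connected components: the simple roots {alpha_2, alpha_3, alpha_5, alpha_7, alpha_8, alpha_10} form a chain of 4 nodes with a fork of two nodes at one end (D_6), and {alpha_1, alpha_4, alpha_6, alpha_9} form a chain of 4 nodes with a double edge between the middle two (F_4). A semisimple Lie algebra decomposes uniquely as the direct sum of simple ideals, one per connected component of its Dynkin diagram, so g ≅ D_6 ⊕ F_4 (dimension 66 + 52 = 118).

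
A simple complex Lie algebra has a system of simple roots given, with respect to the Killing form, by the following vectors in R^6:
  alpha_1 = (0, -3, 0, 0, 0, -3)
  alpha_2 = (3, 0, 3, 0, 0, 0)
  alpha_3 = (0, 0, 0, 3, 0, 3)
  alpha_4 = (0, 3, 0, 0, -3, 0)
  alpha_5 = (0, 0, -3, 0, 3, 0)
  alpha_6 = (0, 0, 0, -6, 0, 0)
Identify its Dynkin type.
C_6 (sp(12))

Compute the Cartan integers a_ij = 2(alpha_i, alpha_j)/(alpha_j, alpha_j); the resulting 6x6 Cartan matrix is
[[2, 0, -1, -1, 0, 0], [0, 2, 0, 0, -1, 0], [-1, 0, 2, 0, 0, -1], [-1, 0, 0, 2, -1, 0], [0, -1, 0, -1, 2, 0], [0, 0, -2, 0, 0, 2]].
The roots have two lengths (squared-length ratio 2:1); the short ones are alpha_{1,2,3,4,5}. The associated Dynkin diagram is a chain of 6 nodes with a double edge at one end; the terminal node there is the unique long simple root (C_6), so the type is C_6 (the algebra sp(12)).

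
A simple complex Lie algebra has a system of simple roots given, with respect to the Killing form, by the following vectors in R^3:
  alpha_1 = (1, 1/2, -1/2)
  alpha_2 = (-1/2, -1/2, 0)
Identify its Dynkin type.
type G_2

Compute the Cartan integers a_ij = 2(alpha_i, alpha_j)/(alpha_j, alpha_j); the resulting 2x2 Cartan matrix is
[[2, -3], [-1, 2]].
The roots have two lengths (squared-length ratio 3:1); the short ones are alpha_{2}. The associated Dynkin diagram is two nodes joined by a triple edge (G_2), so the type is G_2.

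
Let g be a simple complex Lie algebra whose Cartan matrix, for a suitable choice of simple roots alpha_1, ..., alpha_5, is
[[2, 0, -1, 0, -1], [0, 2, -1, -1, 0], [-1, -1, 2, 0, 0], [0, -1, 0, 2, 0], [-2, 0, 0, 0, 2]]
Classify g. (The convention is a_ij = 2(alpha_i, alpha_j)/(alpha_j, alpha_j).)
The matrix has rank 5 with 2's on the diagonal. Reading the off-diagonal entries as Dynkin edges (a single edge where a_ij = a_ji = -1; a double or triple edge where a_ij * a_ji = 2 or 3), the diagram is a chain of 5 nodes with a double edge at one end; the terminal node there is the unique long simple root (C_5). One simple-root ordering that puts it in standard form is (alpha_4, alpha_2, alpha_3, alpha_1, alpha_5). So the algebra is type C_5, i.e. sp(10).

C_5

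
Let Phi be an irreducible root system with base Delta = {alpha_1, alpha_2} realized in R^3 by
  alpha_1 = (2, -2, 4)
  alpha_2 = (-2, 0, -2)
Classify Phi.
Compute the Cartan integers a_ij = 2(alpha_i, alpha_j)/(alpha_j, alpha_j); the resulting 2x2 Cartan matrix is
[[2, -3], [-1, 2]].
The roots have two lengths (squared-length ratio 3:1); the short ones are alpha_{2}. The associated Dynkin diagram is two nodes joined by a triple edge (G_2), so the type is G_2.

type G_2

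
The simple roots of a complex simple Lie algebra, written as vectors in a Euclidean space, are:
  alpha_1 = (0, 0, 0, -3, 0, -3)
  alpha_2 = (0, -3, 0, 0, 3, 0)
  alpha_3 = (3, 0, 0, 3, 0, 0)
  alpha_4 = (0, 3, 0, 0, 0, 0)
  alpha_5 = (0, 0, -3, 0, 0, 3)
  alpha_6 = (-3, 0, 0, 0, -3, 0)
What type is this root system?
Compute the Cartan integers a_ij = 2(alpha_i, alpha_j)/(alpha_j, alpha_j); the resulting 6x6 Cartan matrix is
[[2, 0, -1, 0, -1, 0], [0, 2, 0, -2, 0, -1], [-1, 0, 2, 0, 0, -1], [0, -1, 0, 2, 0, 0], [-1, 0, 0, 0, 2, 0], [0, -1, -1, 0, 0, 2]].
The roots have two lengths (squared-length ratio 2:1); the short ones are alpha_{4}. The associated Dynkin diagram is a chain of 6 nodes with a double edge at one end; the terminal node there is the unique short simple root (B_6), so the type is B_6 (the algebra so(13)).

B6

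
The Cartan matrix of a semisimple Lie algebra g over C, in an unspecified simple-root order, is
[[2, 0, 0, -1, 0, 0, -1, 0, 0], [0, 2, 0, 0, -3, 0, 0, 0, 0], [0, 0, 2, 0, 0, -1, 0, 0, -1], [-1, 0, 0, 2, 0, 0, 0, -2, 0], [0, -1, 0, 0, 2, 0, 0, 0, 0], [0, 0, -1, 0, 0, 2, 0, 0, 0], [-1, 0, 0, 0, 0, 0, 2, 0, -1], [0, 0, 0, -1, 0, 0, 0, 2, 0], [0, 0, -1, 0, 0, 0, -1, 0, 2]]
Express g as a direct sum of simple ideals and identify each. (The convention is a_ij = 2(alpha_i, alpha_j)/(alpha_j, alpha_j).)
B_7 + G_2

The diagram associated to this matrix has two connected components: the simple roots {alpha_1, alpha_3, alpha_4, alpha_6, alpha_7, alpha_8, alpha_9} form a chain of 7 nodes with a double edge at one end; the terminal node there is the unique short simple root (B_7), and {alpha_2, alpha_5} form two nodes joined by a triple edge (G_2). A semisimple Lie algebra decomposes uniquely as the direct sum of simple ideals, one per connected component of its Dynkin diagram, so g ≅ B_7 ⊕ G_2 (dimension 105 + 14 = 119).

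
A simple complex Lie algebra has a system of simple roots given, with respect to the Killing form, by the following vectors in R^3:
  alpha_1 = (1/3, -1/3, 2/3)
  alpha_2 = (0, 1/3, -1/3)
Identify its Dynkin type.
G_2

Compute the Cartan integers a_ij = 2(alpha_i, alpha_j)/(alpha_j, alpha_j); the resulting 2x2 Cartan matrix is
[[2, -3], [-1, 2]].
The roots have two lengths (squared-length ratio 3:1); the short ones are alpha_{2}. The associated Dynkin diagram is two nodes joined by a triple edge (G_2), so the type is G_2.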